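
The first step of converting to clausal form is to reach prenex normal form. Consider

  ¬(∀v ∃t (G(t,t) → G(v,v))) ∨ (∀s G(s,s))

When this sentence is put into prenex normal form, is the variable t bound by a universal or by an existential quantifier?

universal

Eliminate → and ↔ using ¬ and ∨.
  ¬(∀v ∃t (¬G(t,t) ∨ G(v,v))) ∨ (∀s G(s,s))
Move each ¬ inward, flipping quantifiers it crosses:
  (∃v ∀t (G(t,t) ∧ ¬G(v,v))) ∨ (∀s G(s,s))
Finally move all quantifiers to the prefix:
  ∃v ∀t ∀s (G(t,t) ∧ ¬G(v,v) ∨ G(s,s))
The quantifier ∃t sits under an odd number of negations (counting the antecedent side of each →), so it flips to ∀t.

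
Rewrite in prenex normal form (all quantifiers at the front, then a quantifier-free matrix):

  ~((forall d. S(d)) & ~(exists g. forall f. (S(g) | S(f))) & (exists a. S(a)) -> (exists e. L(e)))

forall d. forall g. exists f. exists a. forall e. (S(d) & ~S(g) & ~S(f) & S(a) & ~L(e))

Eliminate → and ↔ using ¬ and ∨.
  ~(~((forall d. S(d)) & ~(exists g. forall f. (S(g) | S(f))) & (exists a. S(a))) | (exists e. L(e)))
Drive negations inward (¬∀x A ≡ ∃x ¬A, ¬∃x A ≡ ∀x ¬A, De Morgan for ∧/∨):
  (forall d. S(d)) & (forall g. exists f. (~S(g) & ~S(f))) & (exists a. S(a)) & (forall e. ~L(e))
Finally move all quantifiers to the prefix:
  forall d. forall g. exists f. exists a. forall e. (S(d) & ~S(g) & ~S(f) & S(a) & ~L(e))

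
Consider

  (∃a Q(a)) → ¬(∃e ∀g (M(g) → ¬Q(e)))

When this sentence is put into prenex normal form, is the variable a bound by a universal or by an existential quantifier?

First replace A → B with ¬A ∨ B.
  ¬(∃a Q(a)) ∨ ¬(∃e ∀g (¬M(g) ∨ ¬Q(e)))
Move each ¬ inward, flipping quantifiers it crosses:
  (∀a ¬Q(a)) ∨ (∀e ∃g (M(g) ∧ Q(e)))
All bound variables are already distinct, so no renaming is needed.
Extract every quantifier outward, since the variables are now distinct and don't occur free across branches:
  ∀a ∀e ∃g (¬Q(a) ∨ M(g) ∧ Q(e))
The quantifier ∃a sits under an odd number of negations (counting the antecedent side of each →), so it flips to ∀a.

universal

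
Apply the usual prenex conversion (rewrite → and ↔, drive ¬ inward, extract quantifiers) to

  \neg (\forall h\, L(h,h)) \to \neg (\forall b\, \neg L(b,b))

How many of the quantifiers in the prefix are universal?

Eliminate → and ↔ using ¬ and ∨.
  \neg \neg (\forall h\, L(h,h)) \lor \neg (\forall b\, \neg L(b,b))
Push ¬ through the quantifiers and connectives to reach negation normal form:
  (\forall h\, L(h,h)) \lor (\exists b\, L(b,b))
Finally move all quantifiers to the prefix:
  \forall h\, \exists b\, (L(h,h) \lor L(b,b))
The prefix is \forall h \exists b: 1 universal, 1 existential.

1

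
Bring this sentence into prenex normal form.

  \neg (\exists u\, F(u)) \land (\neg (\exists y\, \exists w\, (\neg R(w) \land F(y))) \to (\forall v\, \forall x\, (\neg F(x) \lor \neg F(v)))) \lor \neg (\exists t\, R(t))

\forall u\, \exists y\, \exists w\, \forall v\, \forall x\, \forall t\, (\neg F(u) \land (\neg R(w) \land F(y) \lor \neg F(x) \lor \neg F(v)) \lor \neg R(t))

Eliminate → and ↔ using ¬ and ∨.
  \neg (\exists u\, F(u)) \land (\neg \neg (\exists y\, \exists w\, (\neg R(w) \land F(y))) \lor (\forall v\, \forall x\, (\neg F(x) \lor \neg F(v)))) \lor \neg (\exists t\, R(t))
Move each ¬ inward, flipping quantifiers it crosses:
  (\forall u\, \neg F(u)) \land ((\exists y\, \exists w\, (\neg R(w) \land F(y))) \lor (\forall v\, \forall x\, (\neg F(x) \lor \neg F(v)))) \lor (\forall t\, \neg R(t))
All bound variables are already distinct, so no renaming is needed.
Pull the quantifiers to the front (each side's bound variable is not free in the other side):
  \forall u\, \exists y\, \exists w\, \forall v\, \forall x\, \forall t\, (\neg F(u) \land (\neg R(w) \land F(y) \lor \neg F(x) \lor \neg F(v)) \lor \neg R(t))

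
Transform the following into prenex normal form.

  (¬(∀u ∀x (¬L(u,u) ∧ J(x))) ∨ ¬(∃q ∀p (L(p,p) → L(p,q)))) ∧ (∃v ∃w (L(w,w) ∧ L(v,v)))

∃u ∃x ∀q ∃p ∃v ∃w ((L(u,u) ∨ ¬J(x) ∨ L(p,p) ∧ ¬L(p,q)) ∧ L(w,w) ∧ L(v,v))

Eliminate → and ↔ using ¬ and ∨.
  (¬(∀u ∀x (¬L(u,u) ∧ J(x))) ∨ ¬(∃q ∀p (¬L(p,p) ∨ L(p,q)))) ∧ (∃v ∃w (L(w,w) ∧ L(v,v)))
Move each ¬ inward, flipping quantifiers it crosses:
  ((∃u ∃x (L(u,u) ∨ ¬J(x))) ∨ (∀q ∃p (L(p,p) ∧ ¬L(p,q)))) ∧ (∃v ∃w (L(w,w) ∧ L(v,v)))
All bound variables are already distinct, so no renaming is needed.
Extract every quantifier outward, since the variables are now distinct and don't occur free across branches:
  ∃u ∃x ∀q ∃p ∃v ∃w ((L(u,u) ∨ ¬J(x) ∨ L(p,p) ∧ ¬L(p,q)) ∧ L(w,w) ∧ L(v,v))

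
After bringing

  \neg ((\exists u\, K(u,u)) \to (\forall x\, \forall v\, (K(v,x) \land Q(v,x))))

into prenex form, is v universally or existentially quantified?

existential

Rewrite implications/biconditionals: A → B as ¬A ∨ B.
  \neg (\neg (\exists u\, K(u,u)) \lor (\forall x\, \forall v\, (K(v,x) \land Q(v,x))))
Push ¬ through the quantifiers and connectives to reach negation normal form:
  (\exists u\, K(u,u)) \land (\exists x\, \exists v\, (\neg K(v,x) \lor \neg Q(v,x)))
Extract every quantifier outward, since the variables are now distinct and don't occur free across branches:
  \exists u\, \exists x\, \exists v\, (K(u,u) \land (\neg K(v,x) \lor \neg Q(v,x)))
The quantifier \forall v sits under an odd number of negations (counting the antecedent side of each →), so it flips to \exists v.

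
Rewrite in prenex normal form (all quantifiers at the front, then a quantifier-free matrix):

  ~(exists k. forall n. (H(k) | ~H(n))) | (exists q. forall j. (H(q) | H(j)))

Drive negations inward (¬∀x A ≡ ∃x ¬A, ¬∃x A ≡ ∀x ¬A, De Morgan for ∧/∨):
  (forall k. exists n. (~H(k) & H(n))) | (exists q. forall j. (H(q) | H(j)))
Finally move all quantifiers to the prefix:
  forall k. exists n. exists q. forall j. (~H(k) & H(n) | H(q) | H(j))

forall k. exists n. exists q. forall j. (~H(k) & H(n) | H(q) | H(j))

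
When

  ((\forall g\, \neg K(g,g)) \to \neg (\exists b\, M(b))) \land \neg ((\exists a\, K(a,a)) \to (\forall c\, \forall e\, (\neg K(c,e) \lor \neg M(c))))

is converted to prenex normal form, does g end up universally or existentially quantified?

Eliminate → and ↔ using ¬ and ∨.
  (\neg (\forall g\, \neg K(g,g)) \lor \neg (\exists b\, M(b))) \land \neg (\neg (\exists a\, K(a,a)) \lor (\forall c\, \forall e\, (\neg K(c,e) \lor \neg M(c))))
Move each ¬ inward, flipping quantifiers it crosses:
  ((\exists g\, K(g,g)) \lor (\forall b\, \neg M(b))) \land (\exists a\, K(a,a)) \land (\exists c\, \exists e\, (K(c,e) \land M(c)))
Extract every quantifier outward, since the variables are now distinct and don't occur free across branches:
  \exists g\, \forall b\, \exists a\, \exists c\, \exists e\, ((K(g,g) \lor \neg M(b)) \land K(a,a) \land K(c,e) \land M(c))
The quantifier \forall g sits under an odd number of negations (counting the antecedent side of each →), so it flips to \exists g.

existential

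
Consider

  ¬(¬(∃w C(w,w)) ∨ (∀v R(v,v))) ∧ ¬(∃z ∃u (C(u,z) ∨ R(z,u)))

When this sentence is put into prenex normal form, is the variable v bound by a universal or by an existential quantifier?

Drive negations inward (¬∀x A ≡ ∃x ¬A, ¬∃x A ≡ ∀x ¬A, De Morgan for ∧/∨):
  (∃w C(w,w)) ∧ (∃v ¬R(v,v)) ∧ (∀z ∀u (¬C(u,z) ∧ ¬R(z,u)))
All bound variables are already distinct, so no renaming is needed.
Extract every quantifier outward, since the variables are now distinct and don't occur free across branches:
  ∃w ∃v ∀z ∀u (C(w,w) ∧ ¬R(v,v) ∧ ¬C(u,z) ∧ ¬R(z,u))
The quantifier ∀v sits under an odd number of negations, so it flips to ∃v.

existential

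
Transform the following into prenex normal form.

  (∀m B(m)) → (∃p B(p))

Eliminate → and ↔ using ¬ and ∨.
  ¬(∀m B(m)) ∨ (∃p B(p))
Move each ¬ inward, flipping quantifiers it crosses:
  (∃m ¬B(m)) ∨ (∃p B(p))
Pull the quantifiers to the front (each side's bound variable is not free in the other side):
  ∃m ∃p (¬B(m) ∨ B(p))

∃m ∃p (¬B(m) ∨ B(p))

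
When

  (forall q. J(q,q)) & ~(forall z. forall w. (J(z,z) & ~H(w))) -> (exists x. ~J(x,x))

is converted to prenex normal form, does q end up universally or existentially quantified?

First replace A → B with ¬A ∨ B.
  ~((forall q. J(q,q)) & ~(forall z. forall w. (J(z,z) & ~H(w)))) | (exists x. ~J(x,x))
Move each ¬ inward, flipping quantifiers it crosses:
  (exists q. ~J(q,q)) | (forall z. forall w. (J(z,z) & ~H(w))) | (exists x. ~J(x,x))
Extract every quantifier outward, since the variables are now distinct and don't occur free across branches:
  exists q. forall z. forall w. exists x. (~J(q,q) | J(z,z) & ~H(w) | ~J(x,x))
The quantifier forall q sits under an odd number of negations (counting the antecedent side of each →), so it flips to exists q.

existential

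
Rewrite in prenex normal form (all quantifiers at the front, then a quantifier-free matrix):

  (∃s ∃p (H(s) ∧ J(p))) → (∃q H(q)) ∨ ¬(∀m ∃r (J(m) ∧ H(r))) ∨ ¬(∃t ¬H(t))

First replace A → B with ¬A ∨ B.
  ¬(∃s ∃p (H(s) ∧ J(p))) ∨ (∃q H(q)) ∨ ¬(∀m ∃r (J(m) ∧ H(r))) ∨ ¬(∃t ¬H(t))
Push ¬ through the quantifiers and connectives to reach negation normal form:
  (∀s ∀p (¬H(s) ∨ ¬J(p))) ∨ (∃q H(q)) ∨ (∃m ∀r (¬J(m) ∨ ¬H(r))) ∨ (∀t H(t))
Pull the quantifiers to the front (each side's bound variable is not free in the other side):
  ∀s ∀p ∃q ∃m ∀r ∀t (¬H(s) ∨ ¬J(p) ∨ H(q) ∨ ¬J(m) ∨ ¬H(r) ∨ H(t))

∀s ∀p ∃q ∃m ∀r ∀t (¬H(s) ∨ ¬J(p) ∨ H(q) ∨ ¬J(m) ∨ ¬H(r) ∨ H(t))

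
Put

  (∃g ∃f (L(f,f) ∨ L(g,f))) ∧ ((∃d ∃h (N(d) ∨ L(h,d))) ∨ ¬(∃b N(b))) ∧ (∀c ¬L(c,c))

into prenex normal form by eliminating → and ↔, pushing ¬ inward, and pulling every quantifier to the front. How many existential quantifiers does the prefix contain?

Drive negations inward (¬∀x A ≡ ∃x ¬A, ¬∃x A ≡ ∀x ¬A, De Morgan for ∧/∨):
  (∃g ∃f (L(f,f) ∨ L(g,f))) ∧ ((∃d ∃h (N(d) ∨ L(h,d))) ∨ (∀b ¬N(b))) ∧ (∀c ¬L(c,c))
All bound variables are already distinct, so no renaming is needed.
Extract every quantifier outward, since the variables are now distinct and don't occur free across branches:
  ∃g ∃f ∃d ∃h ∀b ∀c ((L(f,f) ∨ L(g,f)) ∧ (N(d) ∨ L(h,d) ∨ ¬N(b)) ∧ ¬L(c,c))
The prefix is ∃g ∃f ∃d ∃h ∀b ∀c: 2 universal, 4 existential.

4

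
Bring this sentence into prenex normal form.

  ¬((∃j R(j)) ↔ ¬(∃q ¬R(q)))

First replace A → B with ¬A ∨ B; A ↔ B as (¬A ∨ B) ∧ (¬B ∨ A).
  ¬((¬(∃j R(j)) ∨ ¬(∃q ¬R(q))) ∧ (¬¬(∃q ¬R(q)) ∨ (∃j R(j))))
Push ¬ through the quantifiers and connectives to reach negation normal form:
  (∃j R(j)) ∧ (∃q ¬R(q)) ∨ (∀q R(q)) ∧ (∀j ¬R(j))
Give each quantifier a distinct variable: q↦p, j↦c.
  (∃j R(j)) ∧ (∃q ¬R(q)) ∨ (∀p R(p)) ∧ (∀c ¬R(c))
Finally move all quantifiers to the prefix:
  ∃j ∃q ∀p ∀c (R(j) ∧ ¬R(q) ∨ R(p) ∧ ¬R(c))

∃j ∃q ∀p ∀c (R(j) ∧ ¬R(q) ∨ R(p) ∧ ¬R(c))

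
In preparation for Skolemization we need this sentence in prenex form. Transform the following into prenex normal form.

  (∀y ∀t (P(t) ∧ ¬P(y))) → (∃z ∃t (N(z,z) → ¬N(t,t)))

∃y ∃t ∃z ∃u (¬P(t) ∨ P(y) ∨ ¬N(z,z) ∨ ¬N(u,u))

Rewrite implications/biconditionals: A → B as ¬A ∨ B.
  ¬(∀y ∀t (P(t) ∧ ¬P(y))) ∨ (∃z ∃t (¬N(z,z) ∨ ¬N(t,t)))
Drive negations inward (¬∀x A ≡ ∃x ¬A, ¬∃x A ≡ ∀x ¬A, De Morgan for ∧/∨):
  (∃y ∃t (¬P(t) ∨ P(y))) ∨ (∃z ∃t (¬N(z,z) ∨ ¬N(t,t)))
Standardize variables apart so no two quantifiers bind the same name: t↦u.
  (∃y ∃t (¬P(t) ∨ P(y))) ∨ (∃z ∃u (¬N(z,z) ∨ ¬N(u,u)))
Finally move all quantifiers to the prefix:
  ∃y ∃t ∃z ∃u (¬P(t) ∨ P(y) ∨ ¬N(z,z) ∨ ¬N(u,u))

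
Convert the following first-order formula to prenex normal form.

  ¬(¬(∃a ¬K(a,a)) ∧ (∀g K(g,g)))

∃a ∃g (¬K(a,a) ∨ ¬K(g,g))

Drive negations inward (¬∀x A ≡ ∃x ¬A, ¬∃x A ≡ ∀x ¬A, De Morgan for ∧/∨):
  (∃a ¬K(a,a)) ∨ (∃g ¬K(g,g))
Finally move all quantifiers to the prefix:
  ∃a ∃g (¬K(a,a) ∨ ¬K(g,g))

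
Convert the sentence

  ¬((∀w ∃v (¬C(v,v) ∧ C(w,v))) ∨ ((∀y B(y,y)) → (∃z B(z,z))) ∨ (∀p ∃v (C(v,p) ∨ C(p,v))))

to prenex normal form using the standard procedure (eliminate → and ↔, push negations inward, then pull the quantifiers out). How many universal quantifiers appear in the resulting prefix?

4

Eliminate → and ↔ using ¬ and ∨.
  ¬((∀w ∃v (¬C(v,v) ∧ C(w,v))) ∨ ¬(∀y B(y,y)) ∨ (∃z B(z,z)) ∨ (∀p ∃v (C(v,p) ∨ C(p,v))))
Push ¬ through the quantifiers and connectives to reach negation normal form:
  (∃w ∀v (C(v,v) ∨ ¬C(w,v))) ∧ (∀y B(y,y)) ∧ (∀z ¬B(z,z)) ∧ (∃p ∀v (¬C(v,p) ∧ ¬C(p,v)))
Rename bound variables to avoid capture: v↦q.
  (∃w ∀v (C(v,v) ∨ ¬C(w,v))) ∧ (∀y B(y,y)) ∧ (∀z ¬B(z,z)) ∧ (∃p ∀q (¬C(q,p) ∧ ¬C(p,q)))
Extract every quantifier outward, since the variables are now distinct and don't occur free across branches:
  ∃w ∀v ∀y ∀z ∃p ∀q ((C(v,v) ∨ ¬C(w,v)) ∧ B(y,y) ∧ ¬B(z,z) ∧ ¬C(q,p) ∧ ¬C(p,q))
The prefix is ∃w ∀v ∀y ∀z ∃p ∀q: 4 universal, 2 existential.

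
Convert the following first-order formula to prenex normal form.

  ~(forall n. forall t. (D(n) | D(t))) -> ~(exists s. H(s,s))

forall n. forall t. forall s. (D(n) | D(t) | ~H(s,s))

Eliminate → and ↔ using ¬ and ∨.
  ~~(forall n. forall t. (D(n) | D(t))) | ~(exists s. H(s,s))
Drive negations inward (¬∀x A ≡ ∃x ¬A, ¬∃x A ≡ ∀x ¬A, De Morgan for ∧/∨):
  (forall n. forall t. (D(n) | D(t))) | (forall s. ~H(s,s))
All bound variables are already distinct, so no renaming is needed.
Finally move all quantifiers to the prefix:
  forall n. forall t. forall s. (D(n) | D(t) | ~H(s,s))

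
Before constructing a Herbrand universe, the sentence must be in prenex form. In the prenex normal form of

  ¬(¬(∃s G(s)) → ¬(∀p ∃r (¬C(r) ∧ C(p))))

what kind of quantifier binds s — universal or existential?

Rewrite implications/biconditionals: A → B as ¬A ∨ B.
  ¬(¬¬(∃s G(s)) ∨ ¬(∀p ∃r (¬C(r) ∧ C(p))))
Drive negations inward (¬∀x A ≡ ∃x ¬A, ¬∃x A ≡ ∀x ¬A, De Morgan for ∧/∨):
  (∀s ¬G(s)) ∧ (∀p ∃r (¬C(r) ∧ C(p)))
All bound variables are already distinct, so no renaming is needed.
Finally move all quantifiers to the prefix:
  ∀s ∀p ∃r (¬G(s) ∧ ¬C(r) ∧ C(p))
The quantifier ∃s sits under an odd number of negations (counting the antecedent side of each →), so it flips to ∀s.

universal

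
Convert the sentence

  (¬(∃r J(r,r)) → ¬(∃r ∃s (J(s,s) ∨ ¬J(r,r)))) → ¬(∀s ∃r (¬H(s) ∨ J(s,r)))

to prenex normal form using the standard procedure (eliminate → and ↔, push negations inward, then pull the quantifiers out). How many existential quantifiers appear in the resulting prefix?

3

First replace A → B with ¬A ∨ B.
  ¬(¬¬(∃r J(r,r)) ∨ ¬(∃r ∃s (J(s,s) ∨ ¬J(r,r)))) ∨ ¬(∀s ∃r (¬H(s) ∨ J(s,r)))
Drive negations inward (¬∀x A ≡ ∃x ¬A, ¬∃x A ≡ ∀x ¬A, De Morgan for ∧/∨):
  (∀r ¬J(r,r)) ∧ (∃r ∃s (J(s,s) ∨ ¬J(r,r))) ∨ (∃s ∀r (H(s) ∧ ¬J(s,r)))
Rename bound variables to avoid capture: r↦z, s↦u1, r↦p.
  (∀r ¬J(r,r)) ∧ (∃z ∃s (J(s,s) ∨ ¬J(z,z))) ∨ (∃u1 ∀p (H(u1) ∧ ¬J(u1,p)))
Extract every quantifier outward, since the variables are now distinct and don't occur free across branches:
  ∀r ∃z ∃s ∃u1 ∀p (¬J(r,r) ∧ (J(s,s) ∨ ¬J(z,z)) ∨ H(u1) ∧ ¬J(u1,p))
The prefix is ∀r ∃z ∃s ∃u1 ∀p: 2 universal, 3 existential.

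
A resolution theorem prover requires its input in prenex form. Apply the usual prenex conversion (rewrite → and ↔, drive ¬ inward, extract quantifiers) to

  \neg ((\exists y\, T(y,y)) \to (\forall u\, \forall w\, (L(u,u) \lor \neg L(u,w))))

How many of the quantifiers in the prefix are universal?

0

Eliminate → and ↔ using ¬ and ∨.
  \neg (\neg (\exists y\, T(y,y)) \lor (\forall u\, \forall w\, (L(u,u) \lor \neg L(u,w))))
Move each ¬ inward, flipping quantifiers it crosses:
  (\exists y\, T(y,y)) \land (\exists u\, \exists w\, (\neg L(u,u) \land L(u,w)))
All bound variables are already distinct, so no renaming is needed.
Pull the quantifiers to the front (each side's bound variable is not free in the other side):
  \exists y\, \exists u\, \exists w\, (T(y,y) \land \neg L(u,u) \land L(u,w))
The prefix is \exists y \exists u \exists w: 0 universal, 3 existential.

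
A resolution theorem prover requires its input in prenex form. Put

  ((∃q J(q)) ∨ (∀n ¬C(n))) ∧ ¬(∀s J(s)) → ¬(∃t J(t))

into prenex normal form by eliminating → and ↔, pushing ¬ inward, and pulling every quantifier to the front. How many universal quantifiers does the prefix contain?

3

First replace A → B with ¬A ∨ B.
  ¬(((∃q J(q)) ∨ (∀n ¬C(n))) ∧ ¬(∀s J(s))) ∨ ¬(∃t J(t))
Push ¬ through the quantifiers and connectives to reach negation normal form:
  (∀q ¬J(q)) ∧ (∃n C(n)) ∨ (∀s J(s)) ∨ (∀t ¬J(t))
All bound variables are already distinct, so no renaming is needed.
Pull the quantifiers to the front (each side's bound variable is not free in the other side):
  ∀q ∃n ∀s ∀t (¬J(q) ∧ C(n) ∨ J(s) ∨ ¬J(t))
The prefix is ∀q ∃n ∀s ∀t: 3 universal, 1 existential.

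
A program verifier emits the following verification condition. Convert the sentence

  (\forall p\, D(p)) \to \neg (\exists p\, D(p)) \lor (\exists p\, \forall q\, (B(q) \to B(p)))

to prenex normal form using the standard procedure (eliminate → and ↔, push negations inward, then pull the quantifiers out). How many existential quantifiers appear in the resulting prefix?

2

Rewrite implications/biconditionals: A → B as ¬A ∨ B.
  \neg (\forall p\, D(p)) \lor \neg (\exists p\, D(p)) \lor (\exists p\, \forall q\, (\neg B(q) \lor B(p)))
Move each ¬ inward, flipping quantifiers it crosses:
  (\exists p\, \neg D(p)) \lor (\forall p\, \neg D(p)) \lor (\exists p\, \forall q\, (\neg B(q) \lor B(p)))
Rename bound variables to avoid capture: p↦y, p↦u1.
  (\exists p\, \neg D(p)) \lor (\forall y\, \neg D(y)) \lor (\exists u1\, \forall q\, (\neg B(q) \lor B(u1)))
Finally move all quantifiers to the prefix:
  \exists p\, \forall y\, \exists u1\, \forall q\, (\neg D(p) \lor \neg D(y) \lor \neg B(q) \lor B(u1))
The prefix is \exists p \forall y \exists u1 \forall q: 2 universal, 2 existential.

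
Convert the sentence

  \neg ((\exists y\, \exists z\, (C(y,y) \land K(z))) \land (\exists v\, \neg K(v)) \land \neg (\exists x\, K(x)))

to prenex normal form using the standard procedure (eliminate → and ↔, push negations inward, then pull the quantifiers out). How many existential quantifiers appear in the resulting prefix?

1

Drive negations inward (¬∀x A ≡ ∃x ¬A, ¬∃x A ≡ ∀x ¬A, De Morgan for ∧/∨):
  (\forall y\, \forall z\, (\neg C(y,y) \lor \neg K(z))) \lor (\forall v\, K(v)) \lor (\exists x\, K(x))
Extract every quantifier outward, since the variables are now distinct and don't occur free across branches:
  \forall y\, \forall z\, \forall v\, \exists x\, (\neg C(y,y) \lor \neg K(z) \lor K(v) \lor K(x))
The prefix is \forall y \forall z \forall v \exists x: 3 universal, 1 existential.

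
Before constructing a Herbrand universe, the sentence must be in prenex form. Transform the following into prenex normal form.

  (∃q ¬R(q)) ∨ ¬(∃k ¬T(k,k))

Push ¬ through the quantifiers and connectives to reach negation normal form:
  (∃q ¬R(q)) ∨ (∀k T(k,k))
All bound variables are already distinct, so no renaming is needed.
Finally move all quantifiers to the prefix:
  ∃q ∀k (¬R(q) ∨ T(k,k))

∃q ∀k (¬R(q) ∨ T(k,k))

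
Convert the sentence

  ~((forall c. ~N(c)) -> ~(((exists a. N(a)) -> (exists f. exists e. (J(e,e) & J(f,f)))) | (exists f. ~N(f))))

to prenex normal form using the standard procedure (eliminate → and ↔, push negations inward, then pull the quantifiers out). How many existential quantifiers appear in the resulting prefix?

Eliminate → and ↔ using ¬ and ∨.
  ~(~(forall c. ~N(c)) | ~(~(exists a. N(a)) | (exists f. exists e. (J(e,e) & J(f,f))) | (exists f. ~N(f))))
Push ¬ through the quantifiers and connectives to reach negation normal form:
  (forall c. ~N(c)) & ((forall a. ~N(a)) | (exists f. exists e. (J(e,e) & J(f,f))) | (exists f. ~N(f)))
Give each quantifier a distinct variable: f↦y.
  (forall c. ~N(c)) & ((forall a. ~N(a)) | (exists f. exists e. (J(e,e) & J(f,f))) | (exists y. ~N(y)))
Extract every quantifier outward, since the variables are now distinct and don't occur free across branches:
  forall c. forall a. exists f. exists e. exists y. (~N(c) & (~N(a) | J(e,e) & J(f,f) | ~N(y)))
The prefix is forall c forall a exists f exists e exists y: 2 universal, 3 existential.

3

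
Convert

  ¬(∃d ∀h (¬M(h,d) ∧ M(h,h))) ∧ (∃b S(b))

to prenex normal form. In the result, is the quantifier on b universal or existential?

existential

Drive negations inward (¬∀x A ≡ ∃x ¬A, ¬∃x A ≡ ∀x ¬A, De Morgan for ∧/∨):
  (∀d ∃h (M(h,d) ∨ ¬M(h,h))) ∧ (∃b S(b))
All bound variables are already distinct, so no renaming is needed.
Extract every quantifier outward, since the variables are now distinct and don't occur free across branches:
  ∀d ∃h ∃b ((M(h,d) ∨ ¬M(h,h)) ∧ S(b))
The quantifier ∃b sits under an even number of negations, so it remains existential.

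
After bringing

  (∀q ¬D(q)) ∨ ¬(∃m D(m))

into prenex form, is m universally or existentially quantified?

universal

Push ¬ through the quantifiers and connectives to reach negation normal form:
  (∀q ¬D(q)) ∨ (∀m ¬D(m))
Extract every quantifier outward, since the variables are now distinct and don't occur free across branches:
  ∀q ∀m (¬D(q) ∨ ¬D(m))
The quantifier ∃m sits under an odd number of negations, so it flips to ∀m.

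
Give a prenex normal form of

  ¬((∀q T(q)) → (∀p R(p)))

∀q ∃p (T(q) ∧ ¬R(p))

Eliminate → and ↔ using ¬ and ∨.
  ¬(¬(∀q T(q)) ∨ (∀p R(p)))
Drive negations inward (¬∀x A ≡ ∃x ¬A, ¬∃x A ≡ ∀x ¬A, De Morgan for ∧/∨):
  (∀q T(q)) ∧ (∃p ¬R(p))
Extract every quantifier outward, since the variables are now distinct and don't occur free across branches:
  ∀q ∃p (T(q) ∧ ¬R(p))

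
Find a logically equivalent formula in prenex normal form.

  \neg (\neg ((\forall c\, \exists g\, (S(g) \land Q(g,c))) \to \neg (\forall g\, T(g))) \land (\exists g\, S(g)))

Eliminate → and ↔ using ¬ and ∨.
  \neg (\neg (\neg (\forall c\, \exists g\, (S(g) \land Q(g,c))) \lor \neg (\forall g\, T(g))) \land (\exists g\, S(g)))
Move each ¬ inward, flipping quantifiers it crosses:
  (\exists c\, \forall g\, (\neg S(g) \lor \neg Q(g,c))) \lor (\exists g\, \neg T(g)) \lor (\forall g\, \neg S(g))
Give each quantifier a distinct variable: g↦u1, g↦y1.
  (\exists c\, \forall g\, (\neg S(g) \lor \neg Q(g,c))) \lor (\exists u1\, \neg T(u1)) \lor (\forall y1\, \neg S(y1))
Pull the quantifiers to the front (each side's bound variable is not free in the other side):
  \exists c\, \forall g\, \exists u1\, \forall y1\, (\neg S(g) \lor \neg Q(g,c) \lor \neg T(u1) \lor \neg S(y1))

\exists c\, \forall g\, \exists u1\, \forall y1\, (\neg S(g) \lor \neg Q(g,c) \lor \neg T(u1) \lor \neg S(y1))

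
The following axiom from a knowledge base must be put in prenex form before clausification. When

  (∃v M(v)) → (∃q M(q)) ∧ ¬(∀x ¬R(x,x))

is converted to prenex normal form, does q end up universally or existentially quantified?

Rewrite implications/biconditionals: A → B as ¬A ∨ B.
  ¬(∃v M(v)) ∨ (∃q M(q)) ∧ ¬(∀x ¬R(x,x))
Move each ¬ inward, flipping quantifiers it crosses:
  (∀v ¬M(v)) ∨ (∃q M(q)) ∧ (∃x R(x,x))
All bound variables are already distinct, so no renaming is needed.
Extract every quantifier outward, since the variables are now distinct and don't occur free across branches:
  ∀v ∃q ∃x (¬M(v) ∨ M(q) ∧ R(x,x))
The quantifier ∃q sits under an even number of negations (counting the antecedent side of each →), so it remains existential.

existential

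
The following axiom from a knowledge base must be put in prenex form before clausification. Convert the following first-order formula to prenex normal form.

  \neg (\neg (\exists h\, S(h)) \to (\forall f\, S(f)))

\forall h\, \exists f\, (\neg S(h) \land \neg S(f))

First replace A → B with ¬A ∨ B.
  \neg (\neg \neg (\exists h\, S(h)) \lor (\forall f\, S(f)))
Move each ¬ inward, flipping quantifiers it crosses:
  (\forall h\, \neg S(h)) \land (\exists f\, \neg S(f))
All bound variables are already distinct, so no renaming is needed.
Extract every quantifier outward, since the variables are now distinct and don't occur free across branches:
  \forall h\, \exists f\, (\neg S(h) \land \neg S(f))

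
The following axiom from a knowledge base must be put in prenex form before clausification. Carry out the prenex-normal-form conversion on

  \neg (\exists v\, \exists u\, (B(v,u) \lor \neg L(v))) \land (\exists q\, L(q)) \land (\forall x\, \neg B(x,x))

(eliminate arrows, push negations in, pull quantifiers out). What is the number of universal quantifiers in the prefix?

3

Push ¬ through the quantifiers and connectives to reach negation normal form:
  (\forall v\, \forall u\, (\neg B(v,u) \land L(v))) \land (\exists q\, L(q)) \land (\forall x\, \neg B(x,x))
All bound variables are already distinct, so no renaming is needed.
Finally move all quantifiers to the prefix:
  \forall v\, \forall u\, \exists q\, \forall x\, (\neg B(v,u) \land L(v) \land L(q) \land \neg B(x,x))
The prefix is \forall v \forall u \exists q \forall x: 3 universal, 1 existential.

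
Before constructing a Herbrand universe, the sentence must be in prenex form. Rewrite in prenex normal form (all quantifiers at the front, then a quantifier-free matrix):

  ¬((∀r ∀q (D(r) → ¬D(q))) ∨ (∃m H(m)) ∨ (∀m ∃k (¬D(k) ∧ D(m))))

∃r ∃q ∀m ∃z1 ∀k (D(r) ∧ D(q) ∧ ¬H(m) ∧ (D(k) ∨ ¬D(z1)))

Rewrite implications/biconditionals: A → B as ¬A ∨ B.
  ¬((∀r ∀q (¬D(r) ∨ ¬D(q))) ∨ (∃m H(m)) ∨ (∀m ∃k (¬D(k) ∧ D(m))))
Move each ¬ inward, flipping quantifiers it crosses:
  (∃r ∃q (D(r) ∧ D(q))) ∧ (∀m ¬H(m)) ∧ (∃m ∀k (D(k) ∨ ¬D(m)))
Rename bound variables to avoid capture: m↦z1.
  (∃r ∃q (D(r) ∧ D(q))) ∧ (∀m ¬H(m)) ∧ (∃z1 ∀k (D(k) ∨ ¬D(z1)))
Pull the quantifiers to the front (each side's bound variable is not free in the other side):
  ∃r ∃q ∀m ∃z1 ∀k (D(r) ∧ D(q) ∧ ¬H(m) ∧ (D(k) ∨ ¬D(z1)))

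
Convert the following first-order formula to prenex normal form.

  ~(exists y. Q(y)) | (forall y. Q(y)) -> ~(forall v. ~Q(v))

exists y. exists a. exists v. (Q(y) & ~Q(a) | Q(v))

First replace A → B with ¬A ∨ B.
  ~(~(exists y. Q(y)) | (forall y. Q(y))) | ~(forall v. ~Q(v))
Move each ¬ inward, flipping quantifiers it crosses:
  (exists y. Q(y)) & (exists y. ~Q(y)) | (exists v. Q(v))
Give each quantifier a distinct variable: y↦a.
  (exists y. Q(y)) & (exists a. ~Q(a)) | (exists v. Q(v))
Finally move all quantifiers to the prefix:
  exists y. exists a. exists v. (Q(y) & ~Q(a) | Q(v))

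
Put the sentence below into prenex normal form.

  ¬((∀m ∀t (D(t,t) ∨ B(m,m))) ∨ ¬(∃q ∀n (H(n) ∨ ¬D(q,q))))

Drive negations inward (¬∀x A ≡ ∃x ¬A, ¬∃x A ≡ ∀x ¬A, De Morgan for ∧/∨):
  (∃m ∃t (¬D(t,t) ∧ ¬B(m,m))) ∧ (∃q ∀n (H(n) ∨ ¬D(q,q)))
All bound variables are already distinct, so no renaming is needed.
Extract every quantifier outward, since the variables are now distinct and don't occur free across branches:
  ∃m ∃t ∃q ∀n (¬D(t,t) ∧ ¬B(m,m) ∧ (H(n) ∨ ¬D(q,q)))

∃m ∃t ∃q ∀n (¬D(t,t) ∧ ¬B(m,m) ∧ (H(n) ∨ ¬D(q,q)))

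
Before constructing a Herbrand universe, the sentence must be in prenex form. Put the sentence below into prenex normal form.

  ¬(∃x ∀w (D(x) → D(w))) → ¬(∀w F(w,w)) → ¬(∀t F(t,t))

First replace A → B with ¬A ∨ B.
  ¬¬(∃x ∀w (¬D(x) ∨ D(w))) ∨ ¬¬(∀w F(w,w)) ∨ ¬(∀t F(t,t))
Push ¬ through the quantifiers and connectives to reach negation normal form:
  (∃x ∀w (¬D(x) ∨ D(w))) ∨ (∀w F(w,w)) ∨ (∃t ¬F(t,t))
Standardize variables apart so no two quantifiers bind the same name: w↦w1.
  (∃x ∀w (¬D(x) ∨ D(w))) ∨ (∀w1 F(w1,w1)) ∨ (∃t ¬F(t,t))
Finally move all quantifiers to the prefix:
  ∃x ∀w ∀w1 ∃t (¬D(x) ∨ D(w) ∨ F(w1,w1) ∨ ¬F(t,t))

∃x ∀w ∀w1 ∃t (¬D(x) ∨ D(w) ∨ F(w1,w1) ∨ ¬F(t,t))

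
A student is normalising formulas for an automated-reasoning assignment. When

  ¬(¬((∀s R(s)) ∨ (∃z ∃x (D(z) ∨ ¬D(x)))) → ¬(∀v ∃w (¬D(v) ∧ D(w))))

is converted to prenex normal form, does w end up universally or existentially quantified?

First replace A → B with ¬A ∨ B.
  ¬(¬¬((∀s R(s)) ∨ (∃z ∃x (D(z) ∨ ¬D(x)))) ∨ ¬(∀v ∃w (¬D(v) ∧ D(w))))
Push ¬ through the quantifiers and connectives to reach negation normal form:
  (∃s ¬R(s)) ∧ (∀z ∀x (¬D(z) ∧ D(x))) ∧ (∀v ∃w (¬D(v) ∧ D(w)))
All bound variables are already distinct, so no renaming is needed.
Finally move all quantifiers to the prefix:
  ∃s ∀z ∀x ∀v ∃w (¬R(s) ∧ ¬D(z) ∧ D(x) ∧ ¬D(v) ∧ D(w))
The quantifier ∃w sits under an even number of negations (counting the antecedent side of each →), so it remains existential.

existential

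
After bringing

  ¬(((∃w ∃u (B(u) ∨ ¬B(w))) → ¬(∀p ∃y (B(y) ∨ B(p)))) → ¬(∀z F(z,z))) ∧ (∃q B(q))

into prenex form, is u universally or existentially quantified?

universal

Eliminate → and ↔ using ¬ and ∨.
  ¬(¬(¬(∃w ∃u (B(u) ∨ ¬B(w))) ∨ ¬(∀p ∃y (B(y) ∨ B(p)))) ∨ ¬(∀z F(z,z))) ∧ (∃q B(q))
Drive negations inward (¬∀x A ≡ ∃x ¬A, ¬∃x A ≡ ∀x ¬A, De Morgan for ∧/∨):
  ((∀w ∀u (¬B(u) ∧ B(w))) ∨ (∃p ∀y (¬B(y) ∧ ¬B(p)))) ∧ (∀z F(z,z)) ∧ (∃q B(q))
All bound variables are already distinct, so no renaming is needed.
Finally move all quantifiers to the prefix:
  ∀w ∀u ∃p ∀y ∀z ∃q ((¬B(u) ∧ B(w) ∨ ¬B(y) ∧ ¬B(p)) ∧ F(z,z) ∧ B(q))
The quantifier ∃u sits under an odd number of negations (counting the antecedent side of each →), so it flips to ∀u.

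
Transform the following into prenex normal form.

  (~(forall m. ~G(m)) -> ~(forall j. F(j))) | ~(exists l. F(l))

First replace A → B with ¬A ∨ B.
  ~~(forall m. ~G(m)) | ~(forall j. F(j)) | ~(exists l. F(l))
Push ¬ through the quantifiers and connectives to reach negation normal form:
  (forall m. ~G(m)) | (exists j. ~F(j)) | (forall l. ~F(l))
Finally move all quantifiers to the prefix:
  forall m. exists j. forall l. (~G(m) | ~F(j) | ~F(l))

forall m. exists j. forall l. (~G(m) | ~F(j) | ~F(l))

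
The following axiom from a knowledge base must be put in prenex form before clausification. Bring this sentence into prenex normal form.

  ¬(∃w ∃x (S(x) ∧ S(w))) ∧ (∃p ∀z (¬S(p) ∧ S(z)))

Push ¬ through the quantifiers and connectives to reach negation normal form:
  (∀w ∀x (¬S(x) ∨ ¬S(w))) ∧ (∃p ∀z (¬S(p) ∧ S(z)))
Pull the quantifiers to the front (each side's bound variable is not free in the other side):
  ∀w ∀x ∃p ∀z ((¬S(x) ∨ ¬S(w)) ∧ ¬S(p) ∧ S(z))

∀w ∀x ∃p ∀z ((¬S(x) ∨ ¬S(w)) ∧ ¬S(p) ∧ S(z))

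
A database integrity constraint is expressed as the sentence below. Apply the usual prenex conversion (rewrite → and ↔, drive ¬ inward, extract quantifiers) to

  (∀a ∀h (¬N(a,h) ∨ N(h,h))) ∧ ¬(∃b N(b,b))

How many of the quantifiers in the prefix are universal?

3

Drive negations inward (¬∀x A ≡ ∃x ¬A, ¬∃x A ≡ ∀x ¬A, De Morgan for ∧/∨):
  (∀a ∀h (¬N(a,h) ∨ N(h,h))) ∧ (∀b ¬N(b,b))
All bound variables are already distinct, so no renaming is needed.
Pull the quantifiers to the front (each side's bound variable is not free in the other side):
  ∀a ∀h ∀b ((¬N(a,h) ∨ N(h,h)) ∧ ¬N(b,b))
The prefix is ∀a ∀h ∀b: 3 universal, 0 existential.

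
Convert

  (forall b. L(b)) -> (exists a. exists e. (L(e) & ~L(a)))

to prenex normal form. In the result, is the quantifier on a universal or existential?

existential

First replace A → B with ¬A ∨ B.
  ~(forall b. L(b)) | (exists a. exists e. (L(e) & ~L(a)))
Drive negations inward (¬∀x A ≡ ∃x ¬A, ¬∃x A ≡ ∀x ¬A, De Morgan for ∧/∨):
  (exists b. ~L(b)) | (exists a. exists e. (L(e) & ~L(a)))
All bound variables are already distinct, so no renaming is needed.
Pull the quantifiers to the front (each side's bound variable is not free in the other side):
  exists b. exists a. exists e. (~L(b) | L(e) & ~L(a))
The quantifier exists a sits under an even number of negations (counting the antecedent side of each →), so it remains existential.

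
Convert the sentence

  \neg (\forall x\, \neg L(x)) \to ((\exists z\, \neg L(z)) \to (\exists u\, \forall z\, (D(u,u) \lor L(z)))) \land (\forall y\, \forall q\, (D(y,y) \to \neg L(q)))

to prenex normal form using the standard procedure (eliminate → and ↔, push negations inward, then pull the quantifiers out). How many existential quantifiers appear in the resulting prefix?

First replace A → B with ¬A ∨ B.
  \neg \neg (\forall x\, \neg L(x)) \lor (\neg (\exists z\, \neg L(z)) \lor (\exists u\, \forall z\, (D(u,u) \lor L(z)))) \land (\forall y\, \forall q\, (\neg D(y,y) \lor \neg L(q)))
Push ¬ through the quantifiers and connectives to reach negation normal form:
  (\forall x\, \neg L(x)) \lor ((\forall z\, L(z)) \lor (\exists u\, \forall z\, (D(u,u) \lor L(z)))) \land (\forall y\, \forall q\, (\neg D(y,y) \lor \neg L(q)))
Give each quantifier a distinct variable: z↦r.
  (\forall x\, \neg L(x)) \lor ((\forall z\, L(z)) \lor (\exists u\, \forall r\, (D(u,u) \lor L(r)))) \land (\forall y\, \forall q\, (\neg D(y,y) \lor \neg L(q)))
Finally move all quantifiers to the prefix:
  \forall x\, \forall z\, \exists u\, \forall r\, \forall y\, \forall q\, (\neg L(x) \lor (L(z) \lor D(u,u) \lor L(r)) \land (\neg D(y,y) \lor \neg L(q)))
The prefix is \forall x \forall z \exists u \forall r \forall y \forall q: 5 universal, 1 existential.

1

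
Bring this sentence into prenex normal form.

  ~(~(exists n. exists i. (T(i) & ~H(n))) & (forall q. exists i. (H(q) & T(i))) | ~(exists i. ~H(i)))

exists n. exists i. exists q. forall w1. exists x1. ((T(i) & ~H(n) | ~H(q) | ~T(w1)) & ~H(x1))

Move each ¬ inward, flipping quantifiers it crosses:
  ((exists n. exists i. (T(i) & ~H(n))) | (exists q. forall i. (~H(q) | ~T(i)))) & (exists i. ~H(i))
Rename bound variables to avoid capture: i↦w1, i↦x1.
  ((exists n. exists i. (T(i) & ~H(n))) | (exists q. forall w1. (~H(q) | ~T(w1)))) & (exists x1. ~H(x1))
Finally move all quantifiers to the prefix:
  exists n. exists i. exists q. forall w1. exists x1. ((T(i) & ~H(n) | ~H(q) | ~T(w1)) & ~H(x1))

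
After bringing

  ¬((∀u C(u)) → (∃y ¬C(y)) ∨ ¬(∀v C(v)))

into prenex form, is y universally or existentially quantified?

Eliminate → and ↔ using ¬ and ∨.
  ¬(¬(∀u C(u)) ∨ (∃y ¬C(y)) ∨ ¬(∀v C(v)))
Move each ¬ inward, flipping quantifiers it crosses:
  (∀u C(u)) ∧ (∀y C(y)) ∧ (∀v C(v))
Pull the quantifiers to the front (each side's bound variable is not free in the other side):
  ∀u ∀y ∀v (C(u) ∧ C(y) ∧ C(v))
The quantifier ∃y sits under an odd number of negations (counting the antecedent side of each →), so it flips to ∀y.

universal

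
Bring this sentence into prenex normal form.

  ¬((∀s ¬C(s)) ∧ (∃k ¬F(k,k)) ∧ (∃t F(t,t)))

∃s ∀k ∀t (C(s) ∨ F(k,k) ∨ ¬F(t,t))

Drive negations inward (¬∀x A ≡ ∃x ¬A, ¬∃x A ≡ ∀x ¬A, De Morgan for ∧/∨):
  (∃s C(s)) ∨ (∀k F(k,k)) ∨ (∀t ¬F(t,t))
All bound variables are already distinct, so no renaming is needed.
Extract every quantifier outward, since the variables are now distinct and don't occur free across branches:
  ∃s ∀k ∀t (C(s) ∨ F(k,k) ∨ ¬F(t,t))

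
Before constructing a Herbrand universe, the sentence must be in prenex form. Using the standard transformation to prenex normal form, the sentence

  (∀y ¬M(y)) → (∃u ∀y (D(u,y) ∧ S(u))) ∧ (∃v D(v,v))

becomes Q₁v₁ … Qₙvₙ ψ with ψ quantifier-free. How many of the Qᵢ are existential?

Eliminate → and ↔ using ¬ and ∨.
  ¬(∀y ¬M(y)) ∨ (∃u ∀y (D(u,y) ∧ S(u))) ∧ (∃v D(v,v))
Drive negations inward (¬∀x A ≡ ∃x ¬A, ¬∃x A ≡ ∀x ¬A, De Morgan for ∧/∨):
  (∃y M(y)) ∨ (∃u ∀y (D(u,y) ∧ S(u))) ∧ (∃v D(v,v))
Give each quantifier a distinct variable: y↦b.
  (∃y M(y)) ∨ (∃u ∀b (D(u,b) ∧ S(u))) ∧ (∃v D(v,v))
Extract every quantifier outward, since the variables are now distinct and don't occur free across branches:
  ∃y ∃u ∀b ∃v (M(y) ∨ D(u,b) ∧ S(u) ∧ D(v,v))
The prefix is ∃y ∃u ∀b ∃v: 1 universal, 3 existential.

3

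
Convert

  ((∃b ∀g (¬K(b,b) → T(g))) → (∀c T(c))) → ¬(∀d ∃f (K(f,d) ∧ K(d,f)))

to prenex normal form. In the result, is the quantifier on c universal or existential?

existential

Eliminate → and ↔ using ¬ and ∨.
  ¬(¬(∃b ∀g (¬¬K(b,b) ∨ T(g))) ∨ (∀c T(c))) ∨ ¬(∀d ∃f (K(f,d) ∧ K(d,f)))
Push ¬ through the quantifiers and connectives to reach negation normal form:
  (∃b ∀g (K(b,b) ∨ T(g))) ∧ (∃c ¬T(c)) ∨ (∃d ∀f (¬K(f,d) ∨ ¬K(d,f)))
Pull the quantifiers to the front (each side's bound variable is not free in the other side):
  ∃b ∀g ∃c ∃d ∀f ((K(b,b) ∨ T(g)) ∧ ¬T(c) ∨ ¬K(f,d) ∨ ¬K(d,f))
The quantifier ∀c sits under an odd number of negations (counting the antecedent side of each →), so it flips to ∃c.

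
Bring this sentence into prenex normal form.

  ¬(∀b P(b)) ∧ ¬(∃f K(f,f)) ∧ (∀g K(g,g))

Drive negations inward (¬∀x A ≡ ∃x ¬A, ¬∃x A ≡ ∀x ¬A, De Morgan for ∧/∨):
  (∃b ¬P(b)) ∧ (∀f ¬K(f,f)) ∧ (∀g K(g,g))
Finally move all quantifiers to the prefix:
  ∃b ∀f ∀g (¬P(b) ∧ ¬K(f,f) ∧ K(g,g))

∃b ∀f ∀g (¬P(b) ∧ ¬K(f,f) ∧ K(g,g))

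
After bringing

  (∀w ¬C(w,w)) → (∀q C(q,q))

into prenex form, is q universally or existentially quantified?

First replace A → B with ¬A ∨ B.
  ¬(∀w ¬C(w,w)) ∨ (∀q C(q,q))
Drive negations inward (¬∀x A ≡ ∃x ¬A, ¬∃x A ≡ ∀x ¬A, De Morgan for ∧/∨):
  (∃w C(w,w)) ∨ (∀q C(q,q))
All bound variables are already distinct, so no renaming is needed.
Finally move all quantifiers to the prefix:
  ∃w ∀q (C(w,w) ∨ C(q,q))
The quantifier ∀q sits under an even number of negations (counting the antecedent side of each →), so it remains universal.

universal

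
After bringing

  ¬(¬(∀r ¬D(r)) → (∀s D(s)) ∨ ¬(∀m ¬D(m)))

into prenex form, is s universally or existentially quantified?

existential

Rewrite implications/biconditionals: A → B as ¬A ∨ B.
  ¬(¬¬(∀r ¬D(r)) ∨ (∀s D(s)) ∨ ¬(∀m ¬D(m)))
Move each ¬ inward, flipping quantifiers it crosses:
  (∃r D(r)) ∧ (∃s ¬D(s)) ∧ (∀m ¬D(m))
Pull the quantifiers to the front (each side's bound variable is not free in the other side):
  ∃r ∃s ∀m (D(r) ∧ ¬D(s) ∧ ¬D(m))
The quantifier ∀s sits under an odd number of negations (counting the antecedent side of each →), so it flips to ∃s.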